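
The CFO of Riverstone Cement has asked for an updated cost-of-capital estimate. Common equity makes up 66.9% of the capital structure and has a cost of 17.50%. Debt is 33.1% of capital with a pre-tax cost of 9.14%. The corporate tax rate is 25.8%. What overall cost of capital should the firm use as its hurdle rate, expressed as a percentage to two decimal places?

13.95%

After-tax cost of debt = 9.14% × (1 − 25.8%) = 6.7819%.
WACC = 0.669 × 17.5000% + 0.331 × 6.7819% = 13.9523%.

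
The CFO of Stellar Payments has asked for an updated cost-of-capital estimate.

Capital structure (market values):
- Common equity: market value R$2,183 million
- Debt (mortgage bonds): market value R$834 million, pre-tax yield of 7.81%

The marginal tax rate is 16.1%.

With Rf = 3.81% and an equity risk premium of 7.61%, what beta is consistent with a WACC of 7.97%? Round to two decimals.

0.62

Total capital V = 2183 + 834 = 3017.
Equity weight = 2183/3017 = 0.7236.
Mortgage bonds weight = 834/3017 = 0.2764.
Debt contribution = 0.2764 × 7.81% × (1 − 16.1%) = 1.8114%.
Required equity contribution = 7.97% − 1.8114% = 6.1586%  ⇒  Re = 8.5115%.
CAPM: 8.5115% = 3.81% + β × 7.61%  ⇒  β = 0.6178.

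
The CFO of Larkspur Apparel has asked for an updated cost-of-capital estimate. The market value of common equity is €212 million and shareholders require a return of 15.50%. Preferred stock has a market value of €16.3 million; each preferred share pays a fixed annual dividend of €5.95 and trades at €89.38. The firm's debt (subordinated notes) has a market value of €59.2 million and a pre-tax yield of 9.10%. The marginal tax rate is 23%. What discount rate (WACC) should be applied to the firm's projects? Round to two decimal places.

13.25%

Cost of preferred: Rp = 5.95 / 89.38 = 6.6570%.
Total capital V = 212 + 16.3 + 59.2 = 287.5.
Equity: weight = 212/287.5 = 0.7374; cost = 15.5%.
Preferred: weight = 16.3/287.5 = 0.0567; cost = 6.657%.
Subordinated notes: weight = 59.2/287.5 = 0.2059; after-tax cost = 9.1% × (1 − 23%) = 7.0070%.
WACC = 0.7374 × 15.5000% + 0.0567 × 6.6570% + 0.2059 × 7.0070% = 13.2498%.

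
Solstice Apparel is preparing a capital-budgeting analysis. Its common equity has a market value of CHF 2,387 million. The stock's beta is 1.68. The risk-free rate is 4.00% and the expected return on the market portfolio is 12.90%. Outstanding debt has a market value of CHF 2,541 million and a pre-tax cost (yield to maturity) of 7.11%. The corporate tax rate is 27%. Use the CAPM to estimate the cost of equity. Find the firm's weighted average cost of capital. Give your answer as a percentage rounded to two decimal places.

11.86%

Market risk premium = 12.9% − 4.0% = 8.9%.
Cost of equity via CAPM: Re = 4.0% + 1.68 × 8.9% = 18.9520%.
Total capital V = 2387 + 2541 = 4928.
Equity: weight = 2387/4928 = 0.4844; cost = 18.952%.
Debt: weight = 2541/4928 = 0.5156; after-tax cost = 7.11% × (1 − 27%) = 5.1903%.
WACC = 0.4844 × 18.9520% + 0.5156 × 5.1903% = 11.8561%.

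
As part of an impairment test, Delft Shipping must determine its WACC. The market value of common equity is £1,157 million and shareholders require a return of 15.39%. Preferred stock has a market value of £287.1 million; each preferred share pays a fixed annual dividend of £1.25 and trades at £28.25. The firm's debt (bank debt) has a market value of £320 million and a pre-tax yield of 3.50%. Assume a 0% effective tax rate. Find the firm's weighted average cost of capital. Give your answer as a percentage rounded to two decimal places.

Cost of preferred: Rp = 1.25 / 28.25 = 4.4248%.
Total capital V = 1157 + 287.1 + 320 = 1764.1.
Equity: weight = 1157/1764.1 = 0.6559; cost = 15.39%.
Preferred: weight = 287.1/1764.1 = 0.1627; cost = 4.4248%.
Bank debt: weight = 320/1764.1 = 0.1814; after-tax cost = 3.5% × (1 − 0%) = 3.5000%.
WACC = 0.6559 × 15.3900% + 0.1627 × 4.4248% + 0.1814 × 3.5000% = 11.4487%.

11.45%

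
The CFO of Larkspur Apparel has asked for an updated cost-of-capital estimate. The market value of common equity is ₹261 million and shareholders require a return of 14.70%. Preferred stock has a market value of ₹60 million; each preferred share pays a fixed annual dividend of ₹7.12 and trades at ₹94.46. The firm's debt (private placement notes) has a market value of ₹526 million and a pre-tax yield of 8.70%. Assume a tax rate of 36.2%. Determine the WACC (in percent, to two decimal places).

8.51%

Cost of preferred: Rp = 7.12 / 94.46 = 7.5376%.
Total capital V = 261 + 60 + 526 = 847.
Equity: weight = 261/847 = 0.3081; cost = 14.7%.
Preferred: weight = 60/847 = 0.0708; cost = 7.5376%.
Private placement notes: weight = 526/847 = 0.6210; after-tax cost = 8.7% × (1 − 36.2%) = 5.5506%.
WACC = 0.3081 × 14.7000% + 0.0708 × 7.5376% + 0.6210 × 5.5506% = 8.5107%.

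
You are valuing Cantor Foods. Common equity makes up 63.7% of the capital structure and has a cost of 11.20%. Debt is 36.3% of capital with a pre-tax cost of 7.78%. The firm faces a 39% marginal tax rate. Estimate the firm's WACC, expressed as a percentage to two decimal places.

8.86%

After-tax cost of debt = 7.78% × (1 − 39%) = 4.7458%.
WACC = 0.637 × 11.2000% + 0.363 × 4.7458% = 8.8571%.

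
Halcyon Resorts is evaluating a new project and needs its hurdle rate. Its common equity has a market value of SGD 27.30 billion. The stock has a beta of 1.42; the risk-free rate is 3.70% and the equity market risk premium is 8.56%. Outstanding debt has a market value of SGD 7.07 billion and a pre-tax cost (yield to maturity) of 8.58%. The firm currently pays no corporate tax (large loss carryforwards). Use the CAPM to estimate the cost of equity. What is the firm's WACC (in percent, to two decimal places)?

14.36%

Cost of equity via CAPM: Re = 3.7% + 1.42 × 8.56% = 15.8552%.
Total capital V = 27.3 + 7.07 = 34.37.
Equity: weight = 27.3/34.37 = 0.7943; cost = 15.8552%.
Debt: weight = 7.07/34.37 = 0.2057; after-tax cost = 8.58% × (1 − 0%) = 8.5800%.
WACC = 0.7943 × 15.8552% + 0.2057 × 8.5800% = 14.3587%.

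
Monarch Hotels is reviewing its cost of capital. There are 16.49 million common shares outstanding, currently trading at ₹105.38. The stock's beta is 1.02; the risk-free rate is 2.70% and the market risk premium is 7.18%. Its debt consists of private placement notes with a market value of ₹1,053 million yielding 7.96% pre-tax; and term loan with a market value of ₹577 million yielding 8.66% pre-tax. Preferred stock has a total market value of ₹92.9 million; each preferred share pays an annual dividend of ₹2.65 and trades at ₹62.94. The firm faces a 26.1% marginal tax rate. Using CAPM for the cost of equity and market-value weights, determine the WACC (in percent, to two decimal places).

Cost of equity via CAPM: Re = 2.7% + 1.02 × 7.18% = 10.0236%.
Cost of preferred: Rp = 2.65 / 62.94 = 4.2104%.
Market value of equity E = 105.38 × 16.49m = 1737.7162m.
Total capital V = 1737.7162 + 92.9 + 1053 + 577 = 3460.6162.
Equity: weight = 1737.7162/3460.6162 = 0.5021; cost = 10.0236%.
Preferred: weight = 92.9/3460.6162 = 0.0268; cost = 4.2104%.
Private placement notes: weight = 1053/3460.6162 = 0.3043; after-tax cost = 7.96% × (1 − 26.1%) = 5.8824%.
Term loan: weight = 577/3460.6162 = 0.1667; after-tax cost = 8.66% × (1 − 26.1%) = 6.3997%.
WACC = 0.5021 × 10.0236% + 0.0268 × 4.2104% + 0.3043 × 5.8824% + 0.1667 × 6.3997% = 8.0033%.

8.00%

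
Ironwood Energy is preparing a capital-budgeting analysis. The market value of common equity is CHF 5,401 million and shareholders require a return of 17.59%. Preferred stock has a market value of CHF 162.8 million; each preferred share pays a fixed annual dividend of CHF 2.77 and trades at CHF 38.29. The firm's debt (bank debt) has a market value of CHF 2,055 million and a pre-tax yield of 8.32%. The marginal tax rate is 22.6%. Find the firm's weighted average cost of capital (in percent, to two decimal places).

14.36%

Cost of preferred: Rp = 2.77 / 38.29 = 7.2343%.
Total capital V = 5401 + 162.8 + 2055 = 7618.8.
Equity: weight = 5401/7618.8 = 0.7089; cost = 17.59%.
Preferred: weight = 162.8/7618.8 = 0.0214; cost = 7.2343%.
Bank debt: weight = 2055/7618.8 = 0.2697; after-tax cost = 8.32% × (1 − 22.6%) = 6.4397%.
WACC = 0.7089 × 17.5900% + 0.0214 × 7.2343% + 0.2697 × 6.4397% = 14.3612%.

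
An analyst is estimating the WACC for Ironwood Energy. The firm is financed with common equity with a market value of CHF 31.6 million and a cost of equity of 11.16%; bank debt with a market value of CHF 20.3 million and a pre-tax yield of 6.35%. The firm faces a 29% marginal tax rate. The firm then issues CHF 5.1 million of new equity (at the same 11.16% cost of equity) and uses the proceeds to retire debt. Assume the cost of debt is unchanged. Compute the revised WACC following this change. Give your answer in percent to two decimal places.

9.21%

After the change:
Total capital V = 36.7 + 15.2 = 51.9.
Equity: weight = 36.7/51.9 = 0.7071; cost = 11.16%.
Bank debt: weight = 15.2/51.9 = 0.2929; after-tax cost = 6.35% × (1 − 29%) = 4.5085%.
WACC = 0.7071 × 11.1600% + 0.2929 × 4.5085% = 9.2120%.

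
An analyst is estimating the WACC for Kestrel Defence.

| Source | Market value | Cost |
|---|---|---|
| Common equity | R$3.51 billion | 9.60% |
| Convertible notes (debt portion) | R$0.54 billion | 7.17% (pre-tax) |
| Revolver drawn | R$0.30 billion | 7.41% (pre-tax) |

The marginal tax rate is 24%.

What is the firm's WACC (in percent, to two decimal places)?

8.81%

Total capital V = 3.51 + 0.54 + 0.3 = 4.35.
Equity: weight = 3.51/4.35 = 0.8069; cost = 9.6%.
Convertible notes (debt portion): weight = 0.54/4.35 = 0.1241; after-tax cost = 7.17% × (1 − 24%) = 5.4492%.
Revolver drawn: weight = 0.3/4.35 = 0.0690; after-tax cost = 7.41% × (1 − 24%) = 5.6316%.
WACC = 0.8069 × 9.6000% + 0.1241 × 5.4492% + 0.0690 × 5.6316% = 8.8110%.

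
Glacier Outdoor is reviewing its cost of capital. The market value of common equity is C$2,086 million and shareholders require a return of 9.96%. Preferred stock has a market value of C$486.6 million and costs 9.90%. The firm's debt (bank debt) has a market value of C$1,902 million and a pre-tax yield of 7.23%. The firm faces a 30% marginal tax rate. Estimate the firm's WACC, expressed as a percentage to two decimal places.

Total capital V = 2086 + 486.6 + 1902 = 4474.6.
Equity: weight = 2086/4474.6 = 0.4662; cost = 9.96%.
Preferred: weight = 486.6/4474.6 = 0.1087; cost = 9.9%.
Bank debt: weight = 1902/4474.6 = 0.4251; after-tax cost = 7.23% × (1 − 30%) = 5.0610%.
WACC = 0.4662 × 9.9600% + 0.1087 × 9.9000% + 0.4251 × 5.0610% = 7.8711%.

7.87%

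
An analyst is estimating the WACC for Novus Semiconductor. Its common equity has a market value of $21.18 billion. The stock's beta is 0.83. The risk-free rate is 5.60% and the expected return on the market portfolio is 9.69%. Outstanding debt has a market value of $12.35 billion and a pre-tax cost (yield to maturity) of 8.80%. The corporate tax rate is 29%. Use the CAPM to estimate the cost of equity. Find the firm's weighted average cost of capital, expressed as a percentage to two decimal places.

7.98%

Market risk premium = 9.69% − 5.6% = 4.09%.
Cost of equity via CAPM: Re = 5.6% + 0.83 × 4.09% = 8.9947%.
Total capital V = 21.18 + 12.35 = 33.53.
Equity: weight = 21.18/33.53 = 0.6317; cost = 8.9947%.
Debt: weight = 12.35/33.53 = 0.3683; after-tax cost = 8.8% × (1 − 29%) = 6.2480%.
WACC = 0.6317 × 8.9947% + 0.3683 × 6.2480% = 7.9830%.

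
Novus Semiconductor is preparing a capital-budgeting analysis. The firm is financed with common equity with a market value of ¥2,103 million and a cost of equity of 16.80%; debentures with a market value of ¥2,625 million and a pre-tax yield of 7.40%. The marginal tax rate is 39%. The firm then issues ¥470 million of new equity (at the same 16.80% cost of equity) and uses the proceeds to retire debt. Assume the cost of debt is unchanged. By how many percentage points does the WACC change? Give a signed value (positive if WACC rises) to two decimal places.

Current WACC:
Total capital V = 2103 + 2625 = 4728.
Equity: weight = 2103/4728 = 0.4448; cost = 16.8%.
Debentures: weight = 2625/4728 = 0.5552; after-tax cost = 7.4% × (1 − 39%) = 4.5140%.
WACC = 0.4448 × 16.8000% + 0.5552 × 4.5140% = 9.9788%.
After the change:
Total capital V = 2573 + 2155 = 4728.
Equity: weight = 2573/4728 = 0.5442; cost = 16.8%.
Debentures: weight = 2155/4728 = 0.4558; after-tax cost = 7.4% × (1 − 39%) = 4.5140%.
WACC = 0.5442 × 16.8000% + 0.4558 × 4.5140% = 11.2001%.
Change in WACC = 11.2001% − 9.9788% = 1.2213 pp.

+1.22 pp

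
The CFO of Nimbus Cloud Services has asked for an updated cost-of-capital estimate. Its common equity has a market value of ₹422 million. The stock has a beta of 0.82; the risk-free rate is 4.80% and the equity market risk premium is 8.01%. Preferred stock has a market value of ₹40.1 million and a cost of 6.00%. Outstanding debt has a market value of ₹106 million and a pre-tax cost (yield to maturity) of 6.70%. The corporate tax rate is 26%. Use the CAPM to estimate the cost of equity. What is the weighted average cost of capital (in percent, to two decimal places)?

9.79%

Cost of equity via CAPM: Re = 4.8% + 0.82 × 8.01% = 11.3682%.
Total capital V = 422 + 40.1 + 106 = 568.1.
Equity: weight = 422/568.1 = 0.7428; cost = 11.3682%.
Preferred: weight = 40.1/568.1 = 0.0706; cost = 6%.
Debt: weight = 106/568.1 = 0.1866; after-tax cost = 6.7% × (1 − 26%) = 4.9580%.
WACC = 0.7428 × 11.3682% + 0.0706 × 6.0000% + 0.1866 × 4.9580% = 9.7932%.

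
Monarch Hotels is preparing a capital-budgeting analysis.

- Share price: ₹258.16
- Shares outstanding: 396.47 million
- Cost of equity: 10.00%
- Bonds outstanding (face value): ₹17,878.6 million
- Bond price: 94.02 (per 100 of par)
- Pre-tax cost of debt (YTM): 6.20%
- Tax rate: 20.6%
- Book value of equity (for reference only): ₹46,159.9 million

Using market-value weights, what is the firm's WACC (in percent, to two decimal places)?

Market value of equity E = 258.16 × 396.47m = 102352.6952m. Market value of debt D = 17878.6m × 94.02/100 = 16809.45972m.
Total capital V = 102352.6952 + 16809.45972 = 119162.15492.
Equity: weight = 102352.6952/119162.15492 = 0.8589; cost = 10%.
Bonds outstanding: weight = 16809.45972/119162.15492 = 0.1411; after-tax cost = 6.2% × (1 − 20.6%) = 4.9228%.
WACC = 0.8589 × 10.0000% + 0.1411 × 4.9228% = 9.2838%.

9.28%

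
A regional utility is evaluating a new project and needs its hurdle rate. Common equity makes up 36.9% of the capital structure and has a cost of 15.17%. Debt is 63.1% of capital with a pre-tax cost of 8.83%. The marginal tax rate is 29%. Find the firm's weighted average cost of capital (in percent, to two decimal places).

After-tax cost of debt = 8.83% × (1 − 29%) = 6.2693%.
WACC = 0.369 × 15.1700% + 0.631 × 6.2693% = 9.5537%.

9.55%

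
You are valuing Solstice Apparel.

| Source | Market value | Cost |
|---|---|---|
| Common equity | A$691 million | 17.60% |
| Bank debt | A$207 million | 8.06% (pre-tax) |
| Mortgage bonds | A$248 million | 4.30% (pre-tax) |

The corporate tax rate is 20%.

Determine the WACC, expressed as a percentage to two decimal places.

Total capital V = 691 + 207 + 248 = 1146.
Equity: weight = 691/1146 = 0.6030; cost = 17.6%.
Bank debt: weight = 207/1146 = 0.1806; after-tax cost = 8.06% × (1 − 20%) = 6.4480%.
Mortgage bonds: weight = 248/1146 = 0.2164; after-tax cost = 4.3% × (1 − 20%) = 3.4400%.
WACC = 0.6030 × 17.6000% + 0.1806 × 6.4480% + 0.2164 × 3.4400% = 12.5213%.

12.52%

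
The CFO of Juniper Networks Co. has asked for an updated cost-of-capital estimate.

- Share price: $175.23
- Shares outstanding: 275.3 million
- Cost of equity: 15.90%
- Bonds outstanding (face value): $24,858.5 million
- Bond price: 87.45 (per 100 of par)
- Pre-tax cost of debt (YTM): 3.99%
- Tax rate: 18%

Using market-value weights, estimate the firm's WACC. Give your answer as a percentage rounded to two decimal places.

11.98%

Market value of equity E = 175.23 × 275.3m = 48240.819m. Market value of debt D = 24858.5m × 87.45/100 = 21738.75825m.
Total capital V = 48240.819 + 21738.75825 = 69979.57725.
Equity: weight = 48240.819/69979.57725 = 0.6894; cost = 15.9%.
Bonds outstanding: weight = 21738.75825/69979.57725 = 0.3106; after-tax cost = 3.99% × (1 − 18%) = 3.2718%.
WACC = 0.6894 × 15.9000% + 0.3106 × 3.2718% = 11.9771%.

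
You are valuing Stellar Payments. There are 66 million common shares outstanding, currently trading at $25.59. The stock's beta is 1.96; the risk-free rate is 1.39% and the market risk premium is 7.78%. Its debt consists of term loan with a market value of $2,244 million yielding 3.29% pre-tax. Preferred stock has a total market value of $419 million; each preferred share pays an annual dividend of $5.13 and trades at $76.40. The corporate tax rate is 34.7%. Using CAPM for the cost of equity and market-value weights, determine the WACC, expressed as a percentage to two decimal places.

8.21%

Cost of equity via CAPM: Re = 1.39% + 1.96 × 7.78% = 16.6388%.
Cost of preferred: Rp = 5.13 / 76.4 = 6.7147%.
Market value of equity E = 25.59 × 66m = 1688.94m.
Total capital V = 1688.94 + 419 + 2244 = 4351.94.
Equity: weight = 1688.94/4351.94 = 0.3881; cost = 16.6388%.
Preferred: weight = 419/4351.94 = 0.0963; cost = 6.7147%.
Term loan: weight = 2244/4351.94 = 0.5156; after-tax cost = 3.29% × (1 − 34.7%) = 2.1484%.
WACC = 0.3881 × 16.6388% + 0.0963 × 6.7147% + 0.5156 × 2.1484% = 8.2116%.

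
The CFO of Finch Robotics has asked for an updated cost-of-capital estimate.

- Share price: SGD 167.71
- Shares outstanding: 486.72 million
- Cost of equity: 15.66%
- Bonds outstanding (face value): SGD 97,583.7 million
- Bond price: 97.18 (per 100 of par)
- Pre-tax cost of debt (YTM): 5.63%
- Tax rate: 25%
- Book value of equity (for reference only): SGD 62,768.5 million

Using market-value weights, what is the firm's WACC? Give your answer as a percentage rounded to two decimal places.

Market value of equity E = 167.71 × 486.72m = 81627.8112m. Market value of debt D = 97583.7m × 97.18/100 = 94831.83966m.
Total capital V = 81627.8112 + 94831.83966 = 176459.65086.
Equity: weight = 81627.8112/176459.65086 = 0.4626; cost = 15.66%.
Bonds outstanding: weight = 94831.83966/176459.65086 = 0.5374; after-tax cost = 5.63% × (1 − 25%) = 4.2225%.
WACC = 0.4626 × 15.6600% + 0.5374 × 4.2225% = 9.5133%.

9.51%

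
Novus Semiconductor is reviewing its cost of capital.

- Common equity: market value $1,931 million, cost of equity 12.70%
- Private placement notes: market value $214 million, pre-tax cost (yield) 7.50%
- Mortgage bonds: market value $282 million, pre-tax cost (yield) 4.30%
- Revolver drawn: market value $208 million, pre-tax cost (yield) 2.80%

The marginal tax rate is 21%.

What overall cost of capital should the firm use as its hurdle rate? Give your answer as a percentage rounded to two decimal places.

Total capital V = 1931 + 214 + 282 + 208 = 2635.
Equity: weight = 1931/2635 = 0.7328; cost = 12.7%.
Private placement notes: weight = 214/2635 = 0.0812; after-tax cost = 7.5% × (1 − 21%) = 5.9250%.
Mortgage bonds: weight = 282/2635 = 0.1070; after-tax cost = 4.3% × (1 − 21%) = 3.3970%.
Revolver drawn: weight = 208/2635 = 0.0789; after-tax cost = 2.8% × (1 − 21%) = 2.2120%.
WACC = 0.7328 × 12.7000% + 0.0812 × 5.9250% + 0.1070 × 3.3970% + 0.0789 × 2.2120% = 10.3263%.

10.33%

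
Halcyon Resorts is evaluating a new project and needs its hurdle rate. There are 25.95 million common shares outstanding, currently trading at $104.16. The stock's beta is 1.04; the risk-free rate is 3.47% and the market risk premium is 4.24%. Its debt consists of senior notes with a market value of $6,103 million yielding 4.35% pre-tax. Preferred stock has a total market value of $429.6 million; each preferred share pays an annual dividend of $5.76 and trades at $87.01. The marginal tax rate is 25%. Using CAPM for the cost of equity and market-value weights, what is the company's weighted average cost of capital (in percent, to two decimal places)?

Cost of equity via CAPM: Re = 3.47% + 1.04 × 4.24% = 7.8796%.
Cost of preferred: Rp = 5.76 / 87.01 = 6.6199%.
Market value of equity E = 104.16 × 25.95m = 2702.952m.
Total capital V = 2702.952 + 429.6 + 6103 = 9235.552.
Equity: weight = 2702.952/9235.552 = 0.2927; cost = 7.8796%.
Preferred: weight = 429.6/9235.552 = 0.0465; cost = 6.6199%.
Senior notes: weight = 6103/9235.552 = 0.6608; after-tax cost = 4.35% × (1 − 25%) = 3.2625%.
WACC = 0.2927 × 7.8796% + 0.0465 × 6.6199% + 0.6608 × 3.2625% = 4.7700%.

4.77%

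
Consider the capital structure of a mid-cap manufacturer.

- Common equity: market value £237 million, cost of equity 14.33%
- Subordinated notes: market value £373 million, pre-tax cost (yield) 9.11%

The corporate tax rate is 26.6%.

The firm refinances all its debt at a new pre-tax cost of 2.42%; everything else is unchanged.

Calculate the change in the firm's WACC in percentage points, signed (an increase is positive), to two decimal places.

Current WACC:
Total capital V = 237 + 373 = 610.
Equity: weight = 237/610 = 0.3885; cost = 14.33%.
Subordinated notes: weight = 373/610 = 0.6115; after-tax cost = 9.11% × (1 − 26.6%) = 6.6867%.
WACC = 0.3885 × 14.3300% + 0.6115 × 6.6867% = 9.6563%.
After the change:
Total capital V = 237 + 373 = 610.
Equity: weight = 237/610 = 0.3885; cost = 14.33%.
Subordinated notes: weight = 373/610 = 0.6115; after-tax cost = 2.42% × (1 − 26.6%) = 1.7763%.
WACC = 0.3885 × 14.3300% + 0.6115 × 1.7763% = 6.6537%.
Change in WACC = 6.6537% − 9.6563% = -3.0026 pp.

-3.00 pp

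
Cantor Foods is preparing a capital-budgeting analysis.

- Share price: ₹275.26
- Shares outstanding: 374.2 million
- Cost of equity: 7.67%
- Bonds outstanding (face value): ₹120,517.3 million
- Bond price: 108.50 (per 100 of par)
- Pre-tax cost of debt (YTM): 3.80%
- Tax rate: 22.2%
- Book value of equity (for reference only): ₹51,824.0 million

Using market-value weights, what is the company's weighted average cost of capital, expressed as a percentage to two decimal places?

5.03%

Market value of equity E = 275.26 × 374.2m = 103002.292m. Market value of debt D = 120517.3m × 108.5/100 = 130761.2705m.
Total capital V = 103002.292 + 130761.2705 = 233763.5625.
Equity: weight = 103002.292/233763.5625 = 0.4406; cost = 7.67%.
Bonds outstanding: weight = 130761.2705/233763.5625 = 0.5594; after-tax cost = 3.8% × (1 − 22.2%) = 2.9564%.
WACC = 0.4406 × 7.6700% + 0.5594 × 2.9564% = 5.0333%.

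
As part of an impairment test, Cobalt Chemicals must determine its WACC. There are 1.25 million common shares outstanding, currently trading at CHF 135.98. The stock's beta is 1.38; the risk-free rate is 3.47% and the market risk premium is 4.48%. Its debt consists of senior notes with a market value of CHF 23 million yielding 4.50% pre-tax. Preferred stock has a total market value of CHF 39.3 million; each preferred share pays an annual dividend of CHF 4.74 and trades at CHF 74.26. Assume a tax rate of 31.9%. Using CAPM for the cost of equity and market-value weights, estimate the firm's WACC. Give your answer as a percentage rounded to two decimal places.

8.45%

Cost of equity via CAPM: Re = 3.47% + 1.38 × 4.48% = 9.6524%.
Cost of preferred: Rp = 4.74 / 74.26 = 6.3830%.
Market value of equity E = 135.98 × 1.25m = 169.975m.
Total capital V = 169.975 + 39.3 + 23 = 232.275.
Equity: weight = 169.975/232.275 = 0.7318; cost = 9.6524%.
Preferred: weight = 39.3/232.275 = 0.1692; cost = 6.383%.
Senior notes: weight = 23/232.275 = 0.0990; after-tax cost = 4.5% × (1 − 31.9%) = 3.0645%.
WACC = 0.7318 × 9.6524% + 0.1692 × 6.3830% + 0.0990 × 3.0645% = 8.4469%.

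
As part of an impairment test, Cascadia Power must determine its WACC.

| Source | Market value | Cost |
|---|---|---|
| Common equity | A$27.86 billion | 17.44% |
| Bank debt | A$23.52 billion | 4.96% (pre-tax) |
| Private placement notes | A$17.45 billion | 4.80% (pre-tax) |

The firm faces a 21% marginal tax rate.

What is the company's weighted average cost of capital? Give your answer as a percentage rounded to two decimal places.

Total capital V = 27.86 + 23.52 + 17.45 = 68.83.
Equity: weight = 27.86/68.83 = 0.4048; cost = 17.44%.
Bank debt: weight = 23.52/68.83 = 0.3417; after-tax cost = 4.96% × (1 − 21%) = 3.9184%.
Private placement notes: weight = 17.45/68.83 = 0.2535; after-tax cost = 4.8% × (1 − 21%) = 3.7920%.
WACC = 0.4048 × 17.4400% + 0.3417 × 3.9184% + 0.2535 × 3.7920% = 9.3594%.

9.36%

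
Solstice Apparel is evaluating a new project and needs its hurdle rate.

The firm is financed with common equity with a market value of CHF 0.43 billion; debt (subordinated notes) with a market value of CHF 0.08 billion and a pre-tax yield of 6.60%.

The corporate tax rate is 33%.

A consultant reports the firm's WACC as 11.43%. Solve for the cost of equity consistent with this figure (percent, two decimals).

Total capital V = 0.43 + 0.08 = 0.51.
Equity weight = 0.43/0.51 = 0.8431.
Subordinated notes weight = 0.08/0.51 = 0.1569.
Debt contribution = 0.1569 × 6.6% × (1 − 33%) = 0.6936%.
Required equity contribution = 11.43% − 0.6936% = 10.7364%.
Re = 10.7364% / 0.8431 = 12.7338%.

12.73%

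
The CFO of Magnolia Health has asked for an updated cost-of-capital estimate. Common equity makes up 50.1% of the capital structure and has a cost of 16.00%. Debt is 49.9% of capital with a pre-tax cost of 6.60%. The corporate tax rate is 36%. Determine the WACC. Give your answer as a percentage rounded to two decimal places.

10.12%

After-tax cost of debt = 6.6% × (1 − 36%) = 4.2240%.
WACC = 0.501 × 16.0000% + 0.499 × 4.2240% = 10.1238%.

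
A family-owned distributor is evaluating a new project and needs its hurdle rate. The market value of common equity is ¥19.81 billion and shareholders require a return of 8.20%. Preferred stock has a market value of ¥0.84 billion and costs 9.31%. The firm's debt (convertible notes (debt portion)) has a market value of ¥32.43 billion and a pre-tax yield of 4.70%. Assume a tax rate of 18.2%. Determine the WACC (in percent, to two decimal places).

5.56%

Total capital V = 19.81 + 0.84 + 32.43 = 53.08.
Equity: weight = 19.81/53.08 = 0.3732; cost = 8.2%.
Preferred: weight = 0.84/53.08 = 0.0158; cost = 9.31%.
Convertible notes (debt portion): weight = 32.43/53.08 = 0.6110; after-tax cost = 4.7% × (1 − 18.2%) = 3.8446%.
WACC = 0.3732 × 8.2000% + 0.0158 × 9.3100% + 0.6110 × 3.8446% = 5.5566%.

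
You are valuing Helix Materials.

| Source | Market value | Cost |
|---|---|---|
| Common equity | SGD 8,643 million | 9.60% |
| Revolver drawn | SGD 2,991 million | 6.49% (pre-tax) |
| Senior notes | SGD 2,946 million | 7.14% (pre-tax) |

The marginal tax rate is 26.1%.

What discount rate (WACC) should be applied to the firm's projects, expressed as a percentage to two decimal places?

Total capital V = 8643 + 2991 + 2946 = 14580.
Equity: weight = 8643/14580 = 0.5928; cost = 9.6%.
Revolver drawn: weight = 2991/14580 = 0.2051; after-tax cost = 6.49% × (1 − 26.1%) = 4.7961%.
Senior notes: weight = 2946/14580 = 0.2021; after-tax cost = 7.14% × (1 − 26.1%) = 5.2765%.
WACC = 0.5928 × 9.6000% + 0.2051 × 4.7961% + 0.2021 × 5.2765% = 7.7409%.

7.74%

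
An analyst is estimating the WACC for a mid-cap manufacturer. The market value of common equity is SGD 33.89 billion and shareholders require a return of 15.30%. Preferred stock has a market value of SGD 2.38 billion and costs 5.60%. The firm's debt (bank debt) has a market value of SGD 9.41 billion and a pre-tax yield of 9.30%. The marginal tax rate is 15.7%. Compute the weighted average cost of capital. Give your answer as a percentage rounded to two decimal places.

Total capital V = 33.89 + 2.38 + 9.41 = 45.68.
Equity: weight = 33.89/45.68 = 0.7419; cost = 15.3%.
Preferred: weight = 2.38/45.68 = 0.0521; cost = 5.6%.
Bank debt: weight = 9.41/45.68 = 0.2060; after-tax cost = 9.3% × (1 − 15.7%) = 7.8399%.
WACC = 0.7419 × 15.3000% + 0.0521 × 5.6000% + 0.2060 × 7.8399% = 13.2578%.

13.26%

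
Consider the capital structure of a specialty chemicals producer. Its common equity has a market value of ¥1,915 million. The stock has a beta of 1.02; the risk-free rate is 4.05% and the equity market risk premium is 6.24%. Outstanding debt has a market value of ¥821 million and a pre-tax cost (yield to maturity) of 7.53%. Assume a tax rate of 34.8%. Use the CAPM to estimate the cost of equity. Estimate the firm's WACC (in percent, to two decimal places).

Cost of equity via CAPM: Re = 4.05% + 1.02 × 6.24% = 10.4148%.
Total capital V = 1915 + 821 = 2736.
Equity: weight = 1915/2736 = 0.6999; cost = 10.4148%.
Debt: weight = 821/2736 = 0.3001; after-tax cost = 7.53% × (1 − 34.8%) = 4.9096%.
WACC = 0.6999 × 10.4148% + 0.3001 × 4.9096% = 8.7628%.

8.76%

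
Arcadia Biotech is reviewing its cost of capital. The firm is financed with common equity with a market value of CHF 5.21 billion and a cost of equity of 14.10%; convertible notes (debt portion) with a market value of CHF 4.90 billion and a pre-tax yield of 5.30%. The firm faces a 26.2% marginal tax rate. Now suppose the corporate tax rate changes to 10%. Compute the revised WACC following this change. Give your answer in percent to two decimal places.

9.58%

After the change:
Total capital V = 5.21 + 4.9 = 10.11.
Equity: weight = 5.21/10.11 = 0.5153; cost = 14.1%.
Convertible notes (debt portion): weight = 4.9/10.11 = 0.4847; after-tax cost = 5.3% × (1 − 10%) = 4.7700%.
WACC = 0.5153 × 14.1000% + 0.4847 × 4.7700% = 9.5780%.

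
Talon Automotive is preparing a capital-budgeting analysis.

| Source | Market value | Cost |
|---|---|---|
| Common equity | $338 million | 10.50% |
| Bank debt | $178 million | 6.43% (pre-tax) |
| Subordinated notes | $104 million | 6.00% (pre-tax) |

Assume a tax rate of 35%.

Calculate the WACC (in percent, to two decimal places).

7.58%

Total capital V = 338 + 178 + 104 = 620.
Equity: weight = 338/620 = 0.5452; cost = 10.5%.
Bank debt: weight = 178/620 = 0.2871; after-tax cost = 6.43% × (1 − 35%) = 4.1795%.
Subordinated notes: weight = 104/620 = 0.1677; after-tax cost = 6% × (1 − 35%) = 3.9000%.
WACC = 0.5452 × 10.5000% + 0.2871 × 4.1795% + 0.1677 × 3.9000% = 7.5783%.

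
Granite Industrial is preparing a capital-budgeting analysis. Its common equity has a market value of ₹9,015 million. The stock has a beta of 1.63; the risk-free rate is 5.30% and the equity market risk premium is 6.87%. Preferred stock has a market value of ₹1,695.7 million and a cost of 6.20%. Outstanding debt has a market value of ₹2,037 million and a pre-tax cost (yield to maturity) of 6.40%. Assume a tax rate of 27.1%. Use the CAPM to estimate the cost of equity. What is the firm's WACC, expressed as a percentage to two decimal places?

13.24%

Cost of equity via CAPM: Re = 5.3% + 1.63 × 6.87% = 16.4981%.
Total capital V = 9015 + 1695.7 + 2037 = 12747.7.
Equity: weight = 9015/12747.7 = 0.7072; cost = 16.4981%.
Preferred: weight = 1695.7/12747.7 = 0.1330; cost = 6.2%.
Debt: weight = 2037/12747.7 = 0.1598; after-tax cost = 6.4% × (1 − 27.1%) = 4.6656%.
WACC = 0.7072 × 16.4981% + 0.1330 × 6.2000% + 0.1598 × 4.6656% = 13.2375%.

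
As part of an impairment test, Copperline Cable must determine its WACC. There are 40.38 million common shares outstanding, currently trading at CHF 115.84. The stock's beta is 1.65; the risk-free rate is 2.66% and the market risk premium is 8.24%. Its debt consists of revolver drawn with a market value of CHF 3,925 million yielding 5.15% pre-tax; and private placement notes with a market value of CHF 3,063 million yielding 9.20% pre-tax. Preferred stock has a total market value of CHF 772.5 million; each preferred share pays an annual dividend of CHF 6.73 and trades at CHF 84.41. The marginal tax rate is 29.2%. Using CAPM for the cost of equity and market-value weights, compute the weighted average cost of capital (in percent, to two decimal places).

9.36%

Cost of equity via CAPM: Re = 2.66% + 1.65 × 8.24% = 16.2560%.
Cost of preferred: Rp = 6.73 / 84.41 = 7.9730%.
Market value of equity E = 115.84 × 40.38m = 4677.6192m.
Total capital V = 4677.6192 + 772.5 + 3925 + 3063 = 12438.1192.
Equity: weight = 4677.6192/12438.1192 = 0.3761; cost = 16.256%.
Preferred: weight = 772.5/12438.1192 = 0.0621; cost = 7.973%.
Revolver drawn: weight = 3925/12438.1192 = 0.3156; after-tax cost = 5.15% × (1 − 29.2%) = 3.6462%.
Private placement notes: weight = 3063/12438.1192 = 0.2463; after-tax cost = 9.2% × (1 − 29.2%) = 6.5136%.
WACC = 0.3761 × 16.2560% + 0.0621 × 7.9730% + 0.3156 × 3.6462% + 0.2463 × 6.5136% = 9.3632%.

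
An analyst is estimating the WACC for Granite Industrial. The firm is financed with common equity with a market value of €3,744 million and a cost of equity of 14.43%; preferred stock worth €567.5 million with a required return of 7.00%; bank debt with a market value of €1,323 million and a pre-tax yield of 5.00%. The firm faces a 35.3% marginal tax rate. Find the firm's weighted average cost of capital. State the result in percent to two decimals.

11.05%

Total capital V = 3744 + 567.5 + 1323 = 5634.5.
Equity: weight = 3744/5634.5 = 0.6645; cost = 14.43%.
Preferred: weight = 567.5/5634.5 = 0.1007; cost = 7%.
Bank debt: weight = 1323/5634.5 = 0.2348; after-tax cost = 5% × (1 − 35.3%) = 3.2350%.
WACC = 0.6645 × 14.4300% + 0.1007 × 7.0000% + 0.2348 × 3.2350% = 11.0530%.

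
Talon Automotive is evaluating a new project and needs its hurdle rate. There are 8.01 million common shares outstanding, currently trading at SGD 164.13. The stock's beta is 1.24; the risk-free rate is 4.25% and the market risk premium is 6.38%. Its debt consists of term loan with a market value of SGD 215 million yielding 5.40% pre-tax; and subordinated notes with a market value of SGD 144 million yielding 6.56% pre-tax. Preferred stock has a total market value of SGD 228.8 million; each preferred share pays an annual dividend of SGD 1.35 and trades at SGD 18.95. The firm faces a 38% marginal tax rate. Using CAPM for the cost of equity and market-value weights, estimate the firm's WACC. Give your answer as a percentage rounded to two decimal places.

9.95%

Cost of equity via CAPM: Re = 4.25% + 1.24 × 6.38% = 12.1612%.
Cost of preferred: Rp = 1.35 / 18.95 = 7.1240%.
Market value of equity E = 164.13 × 8.01m = 1314.6813m.
Total capital V = 1314.6813 + 228.8 + 215 + 144 = 1902.4813.
Equity: weight = 1314.6813/1902.4813 = 0.6910; cost = 12.1612%.
Preferred: weight = 228.8/1902.4813 = 0.1203; cost = 7.124%.
Term loan: weight = 215/1902.4813 = 0.1130; after-tax cost = 5.4% × (1 − 38%) = 3.3480%.
Subordinated notes: weight = 144/1902.4813 = 0.0757; after-tax cost = 6.56% × (1 − 38%) = 4.0672%.
WACC = 0.6910 × 12.1612% + 0.1203 × 7.1240% + 0.1130 × 3.3480% + 0.0757 × 4.0672% = 9.9468%.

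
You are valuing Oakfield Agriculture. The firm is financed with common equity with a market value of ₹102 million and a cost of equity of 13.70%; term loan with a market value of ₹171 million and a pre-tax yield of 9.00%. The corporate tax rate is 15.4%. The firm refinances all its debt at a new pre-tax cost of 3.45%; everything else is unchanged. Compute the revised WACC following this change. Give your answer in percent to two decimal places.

After the change:
Total capital V = 102 + 171 = 273.
Equity: weight = 102/273 = 0.3736; cost = 13.7%.
Term loan: weight = 171/273 = 0.6264; after-tax cost = 3.45% × (1 − 15.4%) = 2.9187%.
WACC = 0.3736 × 13.7000% + 0.6264 × 2.9187% = 6.9469%.

6.95%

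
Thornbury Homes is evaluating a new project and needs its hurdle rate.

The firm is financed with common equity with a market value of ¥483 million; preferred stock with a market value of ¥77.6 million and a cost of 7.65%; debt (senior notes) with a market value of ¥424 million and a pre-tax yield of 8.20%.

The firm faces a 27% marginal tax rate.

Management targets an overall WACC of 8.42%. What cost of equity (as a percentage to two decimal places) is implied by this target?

10.68%

Total capital V = 483 + 77.6 + 424 = 984.6.
Equity weight = 483/984.6 = 0.4906.
Preferred weight = 77.6/984.6 = 0.0788.
Senior notes weight = 424/984.6 = 0.4306.
Debt contribution = 0.4306 × 8.2% × (1 − 27%) = 2.5778%.
Preferred contribution = 0.0788 × 7.65% = 0.6029%.
Required equity contribution = 8.42% − 3.1807% = 5.2393%.
Re = 5.2393% / 0.4906 = 10.6804%.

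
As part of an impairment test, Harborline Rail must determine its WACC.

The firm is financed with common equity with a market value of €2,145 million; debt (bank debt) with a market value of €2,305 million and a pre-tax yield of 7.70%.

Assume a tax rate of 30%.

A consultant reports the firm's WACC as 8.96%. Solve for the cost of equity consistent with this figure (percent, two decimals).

Total capital V = 2145 + 2305 = 4450.
Equity weight = 2145/4450 = 0.4820.
Bank debt weight = 2305/4450 = 0.5180.
Debt contribution = 0.5180 × 7.7% × (1 − 30%) = 2.7919%.
Required equity contribution = 8.96% − 2.7919% = 6.1681%.
Re = 6.1681% / 0.4820 = 12.7963%.

12.80%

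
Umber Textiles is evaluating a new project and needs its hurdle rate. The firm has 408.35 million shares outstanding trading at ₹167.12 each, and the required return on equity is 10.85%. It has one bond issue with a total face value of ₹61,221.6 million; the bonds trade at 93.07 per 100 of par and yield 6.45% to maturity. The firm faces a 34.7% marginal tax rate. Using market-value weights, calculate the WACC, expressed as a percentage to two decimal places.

Market value of equity E = 167.12 × 408.35m = 68243.452m. Market value of debt D = 61221.6m × 93.07/100 = 56978.94312m.
Total capital V = 68243.452 + 56978.94312 = 125222.39512.
Equity: weight = 68243.452/125222.39512 = 0.5450; cost = 10.85%.
Bonds outstanding: weight = 56978.94312/125222.39512 = 0.4550; after-tax cost = 6.45% × (1 − 34.7%) = 4.2119%.
WACC = 0.5450 × 10.8500% + 0.4550 × 4.2119% = 7.8295%.

7.83%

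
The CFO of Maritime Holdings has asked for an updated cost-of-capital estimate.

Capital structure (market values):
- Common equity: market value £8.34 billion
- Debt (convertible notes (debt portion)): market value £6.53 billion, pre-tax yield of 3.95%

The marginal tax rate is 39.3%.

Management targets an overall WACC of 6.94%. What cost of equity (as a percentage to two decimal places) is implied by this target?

Total capital V = 8.34 + 6.53 = 14.87.
Equity weight = 8.34/14.87 = 0.5609.
Convertible notes (debt portion) weight = 6.53/14.87 = 0.4391.
Debt contribution = 0.4391 × 3.95% × (1 − 39.3%) = 1.0529%.
Required equity contribution = 6.94% − 1.0529% = 5.8871%.
Re = 5.8871% / 0.5609 = 10.4965%.

10.50%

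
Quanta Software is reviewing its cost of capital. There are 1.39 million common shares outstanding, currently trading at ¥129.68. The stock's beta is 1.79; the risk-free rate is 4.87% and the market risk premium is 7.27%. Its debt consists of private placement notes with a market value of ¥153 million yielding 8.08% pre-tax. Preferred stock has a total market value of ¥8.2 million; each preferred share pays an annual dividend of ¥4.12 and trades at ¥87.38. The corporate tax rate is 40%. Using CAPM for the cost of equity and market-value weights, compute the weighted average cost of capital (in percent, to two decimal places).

11.73%

Cost of equity via CAPM: Re = 4.87% + 1.79 × 7.27% = 17.8833%.
Cost of preferred: Rp = 4.12 / 87.38 = 4.7150%.
Market value of equity E = 129.68 × 1.39m = 180.2552m.
Total capital V = 180.2552 + 8.2 + 153 = 341.4552.
Equity: weight = 180.2552/341.4552 = 0.5279; cost = 17.8833%.
Preferred: weight = 8.2/341.4552 = 0.0240; cost = 4.715%.
Private placement notes: weight = 153/341.4552 = 0.4481; after-tax cost = 8.08% × (1 − 40%) = 4.8480%.
WACC = 0.5279 × 17.8833% + 0.0240 × 4.7150% + 0.4481 × 4.8480% = 11.7262%.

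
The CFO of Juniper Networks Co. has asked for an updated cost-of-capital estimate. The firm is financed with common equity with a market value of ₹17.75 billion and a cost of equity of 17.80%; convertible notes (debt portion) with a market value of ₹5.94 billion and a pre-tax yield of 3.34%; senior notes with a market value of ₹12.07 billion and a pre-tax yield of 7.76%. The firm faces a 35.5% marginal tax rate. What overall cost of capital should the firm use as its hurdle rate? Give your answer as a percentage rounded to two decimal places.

Total capital V = 17.75 + 5.94 + 12.07 = 35.76.
Equity: weight = 17.75/35.76 = 0.4964; cost = 17.8%.
Convertible notes (debt portion): weight = 5.94/35.76 = 0.1661; after-tax cost = 3.34% × (1 − 35.5%) = 2.1543%.
Senior notes: weight = 12.07/35.76 = 0.3375; after-tax cost = 7.76% × (1 − 35.5%) = 5.0052%.
WACC = 0.4964 × 17.8000% + 0.1661 × 2.1543% + 0.3375 × 5.0052% = 10.8825%.

10.88%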